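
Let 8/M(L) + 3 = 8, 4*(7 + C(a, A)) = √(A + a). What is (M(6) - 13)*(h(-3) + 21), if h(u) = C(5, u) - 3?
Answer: -627/5 - 57*√2/20 ≈ -129.43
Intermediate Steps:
C(a, A) = -7 + √(A + a)/4
h(u) = -10 + √(5 + u)/4 (h(u) = (-7 + √(u + 5)/4) - 3 = (-7 + √(5 + u)/4) - 3 = -10 + √(5 + u)/4)
M(L) = 8/5 (M(L) = 8/(-3 + 8) = 8/5)
(M(6) - 13)*(h(-3) + 21) = (8/5 - 13)*((-10 + √(5 - 3)/4) + 21) = -57*((-10 + √2/4) + 21)/5 = -57*(11 + √2/4)/5 = -627/5 - 57*√2/20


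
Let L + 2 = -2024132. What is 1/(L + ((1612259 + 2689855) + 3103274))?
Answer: 1/5381254 ≈ 1.8583e-7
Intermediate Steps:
L = -2024134 (L = -2 - 2024132 = -2024134)
1/(L + ((1612259 + 2689855) + 3103274)) = 1/(-2024134 + ((1612259 + 2689855) + 3103274)) = 1/(-2024134 + (4302114 + 3103274)) = 1/(-2024134 + 7405388) = 1/5381254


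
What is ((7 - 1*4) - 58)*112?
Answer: -6160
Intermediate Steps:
((7 - 1*4) - 58)*112 = ((7 - 4) - 58)*112 = (3 - 58)*112 = -55*112 = -6160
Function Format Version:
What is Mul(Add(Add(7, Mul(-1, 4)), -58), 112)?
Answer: -6160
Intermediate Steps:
Mul(Add(Add(7, Mul(-1, 4)), -58), 112) = Mul(Add(Add(7, -4), -58), 112) = Mul(Add(3, -58), 112) = Mul(-55, 112) = -6160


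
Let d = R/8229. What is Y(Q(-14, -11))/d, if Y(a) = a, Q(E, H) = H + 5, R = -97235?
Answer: 49374/97235 ≈ 0.50778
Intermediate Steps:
Q(E, H) = 5 + H
d = -97235/8229 ≈ -11.816
Y(Q(-14, -11))/d = (5 - 11)/(-97235/8229) = -6*(-8229/97235) = 49374/97235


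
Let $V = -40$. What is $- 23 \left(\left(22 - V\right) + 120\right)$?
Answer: $-4186$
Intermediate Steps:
$- 23 \left(\left(22 - V\right) + 120\right) = - 23 \left(\left(22 - -40\right) + 120\right) = - 23 \left(\left(22 + 40\right) + 120\right) = - 23 \left(62 + 120\right) = \left(-23\right) 182 = -4186$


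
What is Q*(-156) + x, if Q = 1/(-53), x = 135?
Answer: 7311/53 ≈ 137.94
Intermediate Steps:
Q = -1/53 ≈ -0.018868
Q*(-156) + x = -1/53*(-156) + 135 = 156/53 + 135 = 7311/53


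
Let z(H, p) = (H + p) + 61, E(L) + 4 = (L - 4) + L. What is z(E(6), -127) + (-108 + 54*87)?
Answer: 4528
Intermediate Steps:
E(L) = -8 + 2*L (E(L) = -4 + ((L - 4) + L) = -4 + ((-4 + L) + L) = -4 + (-4 + 2*L) = -8 + 2*L)
z(H, p) = 61 + H + p
z(E(6), -127) + (-108 + 54*87) = (61 + (-8 + 2*6) - 127) + (-108 + 54*87) = (61 + (-8 + 12) - 127) + (-108 + 4698) = (61 + 4 - 127) + 4590 = -62 + 4590 = 4528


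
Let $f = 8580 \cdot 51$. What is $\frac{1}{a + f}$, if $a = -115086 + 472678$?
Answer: $\frac{1}{795172} \approx 1.2576 \cdot 10^{-6}$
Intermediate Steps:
$f = 437580$
$a = 357592$
$\frac{1}{a + f} = \frac{1}{357592 + 437580} = \frac{1}{795172}$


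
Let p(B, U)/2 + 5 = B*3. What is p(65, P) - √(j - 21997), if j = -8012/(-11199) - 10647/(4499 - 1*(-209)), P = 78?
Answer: 380 - I*√15288517835367262563/26362446 ≈ 380.0 - 148.32*I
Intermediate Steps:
p(B, U) = -10 + 6*B (p(B, U) = -10 + 2*(B*3) = -10 + 2*(3*B) = -10 + 6*B)
j = -81515257/52724892 (j = -8012*(-1/11199) - 10647/(4499 + 209) = 8012/11199 - 10647/4708 = -81515257/52724892 ≈ -1.5460)
p(65, P) - √(j - 21997) = (-10 + 6*65) - √(-81515257/52724892 - 21997) = (-10 + 390) - √(-1159870964581/52724892) = 380 - I*√15288517835367262563/26362446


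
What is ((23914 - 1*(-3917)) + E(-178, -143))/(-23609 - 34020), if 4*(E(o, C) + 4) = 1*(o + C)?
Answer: -110987/230516 ≈ -0.48147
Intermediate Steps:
E(o, C) = -4 + C/4 + o/4 (E(o, C) = -4 + (1*(o + C))/4 = -4 + (1*(C + o))/4 = -4 + (C + o)/4 = -4 + (C/4 + o/4) = -4 + C/4 + o/4)
((23914 - 1*(-3917)) + E(-178, -143))/(-23609 - 34020) = ((23914 - 1*(-3917)) + (-4 + (1/4)*(-143) + (1/4)*(-178)))/(-23609 - 34020) = ((23914 + 3917) + (-4 - 143/4 - 89/2))/(-57629) = (27831 - 337/4)*(-1/57629) = (110987/4)*(-1/57629) = -110987/230516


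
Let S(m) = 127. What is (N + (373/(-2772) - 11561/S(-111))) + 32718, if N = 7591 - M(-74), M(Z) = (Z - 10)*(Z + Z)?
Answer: 9781836125/352044 ≈ 27786.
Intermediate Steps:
M(Z) = 2*Z*(-10 + Z) (M(Z) = (-10 + Z)*(2*Z) = 2*Z*(-10 + Z))
N = -4841 (N = 7591 - 2*(-74)*(-10 - 74) = 7591 - 2*(-74)*(-84) = 7591 - 1*12432 = 7591 - 12432 = -4841)
(N + (373/(-2772) - 11561/S(-111))) + 32718 = (-4841 + (373/(-2772) - 11561/127)) + 32718 = (-4841 + (373*(-1/2772) - 11561*1/127)) + 32718 = (-4841 + (-373/2772 - 11561/127)) + 32718 = (-4841 - 32094463/352044) + 32718 = -1736339467/352044 + 32718 = 9781836125/352044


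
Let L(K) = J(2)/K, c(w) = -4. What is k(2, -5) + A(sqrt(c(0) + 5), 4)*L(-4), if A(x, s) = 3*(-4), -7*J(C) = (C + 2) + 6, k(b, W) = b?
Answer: -16/7 ≈ -2.2857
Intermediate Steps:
J(C) = -8/7 - C/7 (J(C) = -((C + 2) + 6)/7 = -((2 + C) + 6)/7 = -(8 + C)/7 = -8/7 - C/7)
L(K) = -10/(7*K) (L(K) = (-8/7 - 1/7*2)/K = (-8/7 - 2/7)/K = -10/(7*K))
A(x, s) = -12
k(2, -5) + A(sqrt(c(0) + 5), 4)*L(-4) = 2 - (-120)/(7*(-4)) = 2 - (-120)*(-1)/(7*4) = 2 - 12*5/14 = 2 - 30/7 = -16/7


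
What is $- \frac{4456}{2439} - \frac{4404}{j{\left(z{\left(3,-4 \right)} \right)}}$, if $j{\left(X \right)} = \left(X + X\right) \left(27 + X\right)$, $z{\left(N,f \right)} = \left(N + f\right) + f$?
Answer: $\frac{2440259}{134145} \approx 18.191$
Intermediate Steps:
$z{\left(N,f \right)} = N + 2 f$
$j{\left(X \right)} = 2 X \left(27 + X\right)$
$- \frac{4456}{2439} - \frac{4404}{j{\left(z{\left(3,-4 \right)} \right)}} = - \frac{4456}{2439} - \frac{4404}{2 \left(3 + 2 \left(-4\right)\right) \left(27 + \left(3 + 2 \left(-4\right)\right)\right)} = \left(-4456\right) \frac{1}{2439} - \frac{4404}{2 \left(3 - 8\right) \left(27 + \left(3 - 8\right)\right)} = - \frac{4456}{2439} - \frac{4404}{2 \left(-5\right) \left(27 - 5\right)} = - \frac{4456}{2439} - \frac{4404}{2 \left(-5\right) 22} = - \frac{4456}{2439} - \frac{4404}{-220} = - \frac{4456}{2439} - - \frac{1101}{55} = - \frac{4456}{2439} + \frac{1101}{55} = \frac{2440259}{134145}$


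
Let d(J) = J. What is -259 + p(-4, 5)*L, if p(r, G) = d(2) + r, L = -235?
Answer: 211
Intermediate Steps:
p(r, G) = 2 + r
-259 + p(-4, 5)*L = -259 + (2 - 4)*(-235) = -259 - 2*(-235) = -259 + 470 = 211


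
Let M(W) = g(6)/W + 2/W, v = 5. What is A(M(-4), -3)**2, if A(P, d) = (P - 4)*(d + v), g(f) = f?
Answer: 144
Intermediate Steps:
M(W) = 8/W (M(W) = 6/W + 2/W = 8/W)
A(P, d) = (-4 + P)*(5 + d) (A(P, d) = (P - 4)*(d + 5) = (-4 + P)*(5 + d))
A(M(-4), -3)**2 = (-20 - 4*(-3) + 5*(8/(-4)) + (8/(-4))*(-3))**2 = (-20 + 12 + 5*(8*(-1/4)) + (8*(-1/4))*(-3))**2 = (-20 + 12 + 5*(-2) - 2*(-3))**2 = (-20 + 12 - 10 + 6)**2 = (-12)**2 = 144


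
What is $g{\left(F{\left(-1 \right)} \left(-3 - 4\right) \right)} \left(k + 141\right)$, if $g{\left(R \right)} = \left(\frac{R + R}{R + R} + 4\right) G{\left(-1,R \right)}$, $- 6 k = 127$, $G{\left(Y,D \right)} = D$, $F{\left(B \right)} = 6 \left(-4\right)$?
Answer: $100660$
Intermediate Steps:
$F{\left(B \right)} = -24$
$k = - \frac{127}{6}$ ($k = \left(- \frac{1}{6}\right) 127 = - \frac{127}{6} \approx -21.167$)
$g{\left(R \right)} = 5 R$ ($g{\left(R \right)} = \left(\frac{R + R}{R + R} + 4\right) R = \left(\frac{2 R}{2 R} + 4\right) R = \left(2 R \frac{1}{2 R} + 4\right) R = \left(1 + 4\right) R = 5 R$)
$g{\left(F{\left(-1 \right)} \left(-3 - 4\right) \right)} \left(k + 141\right) = 5 \left(- 24 \left(-3 - 4\right)\right) \left(- \frac{127}{6} + 141\right) = 5 \left(\left(-24\right) \left(-7\right)\right) \frac{719}{6} = 5 \cdot 168 \cdot \frac{719}{6} = 840 \cdot \frac{719}{6} = 100660$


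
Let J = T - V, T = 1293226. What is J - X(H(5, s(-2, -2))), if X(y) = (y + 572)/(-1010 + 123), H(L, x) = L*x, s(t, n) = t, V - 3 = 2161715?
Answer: -770351842/887 ≈ -8.6849e+5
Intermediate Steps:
V = 2161718 (V = 3 + 2161715 = 2161718)
X(y) = -572/887 - y/887 (X(y) = (572 + y)/(-887) = (572 + y)*(-1/887) = -572/887 - y/887)
J = -868492 (J = 1293226 - 1*2161718 = 1293226 - 2161718 = -868492)
J - X(H(5, s(-2, -2))) = -868492 - (-572/887 - 5*(-2)/887) = -868492 - (-572/887 - 1/887*(-10)) = -868492 - (-572/887 + 10/887) = -868492 - 1*(-562/887) = -868492 + 562/887 = -770351842/887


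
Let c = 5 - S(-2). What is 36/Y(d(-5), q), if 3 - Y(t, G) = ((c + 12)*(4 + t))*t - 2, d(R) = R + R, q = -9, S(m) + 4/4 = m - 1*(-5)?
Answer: -36/895 ≈ -0.040223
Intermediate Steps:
S(m) = 4 + m (S(m) = -1 + (m - 1*(-5)) = -1 + (m + 5) = -1 + (5 + m) = 4 + m)
c = 3 (c = 5 - (4 - 2) = 5 - 1*2 = 5 - 2 = 3)
d(R) = 2*R
Y(t, G) = 5 - t*(60 + 15*t) (Y(t, G) = 3 - (((3 + 12)*(4 + t))*t - 2) = 3 - ((15*(4 + t))*t - 2) = 3 - ((60 + 15*t)*t - 2) = 3 - (t*(60 + 15*t) - 2) = 3 - (-2 + t*(60 + 15*t)) = 3 + (2 - t*(60 + 15*t)) = 5 - t*(60 + 15*t))
36/Y(d(-5), q) = 36/(5 - 120*(-5) - 15*(2*(-5))²) = 36/(5 - 60*(-10) - 15*(-10)²) = 36/(5 + 600 - 15*100) = 36/(5 + 600 - 1500) = 36/(-895) = 36*(-1/895) = -36/895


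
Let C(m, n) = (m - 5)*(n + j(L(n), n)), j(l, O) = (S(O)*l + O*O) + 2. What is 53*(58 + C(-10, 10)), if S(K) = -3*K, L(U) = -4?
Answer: -181366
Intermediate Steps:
j(l, O) = 2 + O² - 3*O*l (j(l, O) = ((-3*O)*l + O*O) + 2 = (-3*O*l + O²) + 2 = (O² - 3*O*l) + 2 = 2 + O² - 3*O*l)
C(m, n) = (-5 + m)*(2 + n² + 13*n) (C(m, n) = (m - 5)*(n + (2 + n² - 3*n*(-4))) = (-5 + m)*(n + (2 + n² + 12*n)) = (-5 + m)*(2 + n² + 13*n))
53*(58 + C(-10, 10)) = 53*(58 + (-10 - 65*10 - 5*10² - 10*10 - 10*(2 + 10² + 12*10))) = 53*(58 + (-10 - 650 - 5*100 - 100 - 10*(2 + 100 + 120))) = 53*(58 + (-10 - 650 - 500 - 100 - 10*222)) = 53*(58 + (-10 - 650 - 500 - 100 - 2220)) = 53*(58 - 3480) = 53*(-3422) = -181366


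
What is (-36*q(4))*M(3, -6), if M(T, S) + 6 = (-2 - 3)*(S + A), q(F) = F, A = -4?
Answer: -6336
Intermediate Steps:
M(T, S) = 14 - 5*S (M(T, S) = -6 + (-2 - 3)*(S - 4) = -6 - 5*(-4 + S) = -6 + (20 - 5*S) = 14 - 5*S)
(-36*q(4))*M(3, -6) = (-36*4)*(14 - 5*(-6)) = -144*(14 + 30) = -144*44 = -6336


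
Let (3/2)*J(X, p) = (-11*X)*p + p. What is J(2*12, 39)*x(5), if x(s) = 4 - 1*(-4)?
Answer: -54704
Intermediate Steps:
x(s) = 8 (x(s) = 4 + 4 = 8)
J(X, p) = 2*p/3 - 22*X*p/3 (J(X, p) = 2*((-11*X)*p + p)/3 = 2*(-11*X*p + p)/3 = 2*(p - 11*X*p)/3 = 2*p/3 - 22*X*p/3)
J(2*12, 39)*x(5) = ((⅔)*39*(1 - 22*12))*8 = ((⅔)*39*(1 - 11*24))*8 = ((⅔)*39*(1 - 264))*8 = ((⅔)*39*(-263))*8 = -6838*8 = -54704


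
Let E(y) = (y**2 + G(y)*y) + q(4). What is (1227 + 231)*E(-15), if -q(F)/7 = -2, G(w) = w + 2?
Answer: 632772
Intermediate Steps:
G(w) = 2 + w
q(F) = 14 (q(F) = -7*(-2) = 14)
E(y) = 14 + y**2 + y*(2 + y) (E(y) = (y**2 + (2 + y)*y) + 14 = (y**2 + y*(2 + y)) + 14 = 14 + y**2 + y*(2 + y))
(1227 + 231)*E(-15) = (1227 + 231)*(14 + 2*(-15) + 2*(-15)**2) = 1458*(14 - 30 + 2*225) = 1458*(14 - 30 + 450) = 1458*434 = 632772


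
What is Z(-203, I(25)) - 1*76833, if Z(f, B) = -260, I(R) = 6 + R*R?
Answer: -77093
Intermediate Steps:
I(R) = 6 + R²
Z(-203, I(25)) - 1*76833 = -260 - 1*76833 = -260 - 76833 = -77093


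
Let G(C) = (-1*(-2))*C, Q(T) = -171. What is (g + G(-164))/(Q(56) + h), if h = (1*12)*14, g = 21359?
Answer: -21031/3 ≈ -7010.3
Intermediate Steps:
h = 168 (h = 12*14 = 168)
G(C) = 2*C
(g + G(-164))/(Q(56) + h) = (21359 + 2*(-164))/(-171 + 168) = (21359 - 328)/(-3) = 21031*(-⅓) = -21031/3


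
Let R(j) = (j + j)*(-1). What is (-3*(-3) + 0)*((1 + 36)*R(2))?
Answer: -1332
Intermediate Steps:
R(j) = -2*j (R(j) = (2*j)*(-1) = -2*j)
(-3*(-3) + 0)*((1 + 36)*R(2)) = (-3*(-3) + 0)*((1 + 36)*(-2*2)) = (9 + 0)*(37*(-4)) = 9*(-148) = -1332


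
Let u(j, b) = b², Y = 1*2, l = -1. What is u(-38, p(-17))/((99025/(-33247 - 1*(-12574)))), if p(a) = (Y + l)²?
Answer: -20673/99025 ≈ -0.20877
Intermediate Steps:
Y = 2
p(a) = 1 (p(a) = (2 - 1)² = 1² = 1)
u(-38, p(-17))/((99025/(-33247 - 1*(-12574)))) = 1²/((99025/(-33247 - 1*(-12574)))) = 1/(99025/(-33247 + 12574)) = 1/(99025/(-20673)) = 1/(99025*(-1/20673)) = 1/(-99025/20673) = 1*(-20673/99025) = -20673/99025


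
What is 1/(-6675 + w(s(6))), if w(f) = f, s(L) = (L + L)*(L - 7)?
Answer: -1/6687 ≈ -0.00014954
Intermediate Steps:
s(L) = 2*L*(-7 + L) (s(L) = (2*L)*(-7 + L) = 2*L*(-7 + L))
1/(-6675 + w(s(6))) = 1/(-6675 + 2*6*(-7 + 6)) = 1/(-6675 + 2*6*(-1)) = 1/(-6675 - 12) = 1/(-6687) = -1/6687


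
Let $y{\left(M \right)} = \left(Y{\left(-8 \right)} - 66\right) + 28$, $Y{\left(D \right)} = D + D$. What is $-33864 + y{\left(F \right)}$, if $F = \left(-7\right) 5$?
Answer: $-33918$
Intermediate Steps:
$Y{\left(D \right)} = 2 D$
$F = -35$
$y{\left(M \right)} = -54$ ($y{\left(M \right)} = \left(2 \left(-8\right) - 66\right) + 28 = \left(-16 - 66\right) + 28 = -82 + 28 = -54$)
$-33864 + y{\left(F \right)} = -33864 - 54 = -33918$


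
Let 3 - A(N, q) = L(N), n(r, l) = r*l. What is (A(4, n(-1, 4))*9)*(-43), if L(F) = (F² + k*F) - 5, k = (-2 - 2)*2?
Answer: -9288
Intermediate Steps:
k = -8 (k = -4*2 = -8)
n(r, l) = l*r
L(F) = -5 + F² - 8*F (L(F) = (F² - 8*F) - 5 = -5 + F² - 8*F)
A(N, q) = 8 - N² + 8*N (A(N, q) = 3 - (-5 + N² - 8*N) = 3 + (5 - N² + 8*N) = 8 - N² + 8*N)
(A(4, n(-1, 4))*9)*(-43) = ((8 - 1*4² + 8*4)*9)*(-43) = ((8 - 1*16 + 32)*9)*(-43) = ((8 - 16 + 32)*9)*(-43) = (24*9)*(-43) = 216*(-43) = -9288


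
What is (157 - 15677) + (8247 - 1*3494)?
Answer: -10767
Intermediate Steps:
(157 - 15677) + (8247 - 1*3494) = -15520 + (8247 - 3494) = -15520 + 4753 = -10767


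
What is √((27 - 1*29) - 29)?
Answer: I*√31 ≈ 5.5678*I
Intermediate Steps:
√((27 - 1*29) - 29) = √((27 - 29) - 29) = √(-2 - 29) = √(-31) = I*√31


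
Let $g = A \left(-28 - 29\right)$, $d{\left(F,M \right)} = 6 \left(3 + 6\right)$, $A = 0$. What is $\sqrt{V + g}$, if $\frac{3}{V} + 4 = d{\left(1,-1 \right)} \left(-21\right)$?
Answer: $\frac{i \sqrt{3414}}{1138} \approx 0.051344 i$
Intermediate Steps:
$d{\left(F,M \right)} = 54$ ($d{\left(F,M \right)} = 6 \cdot 9 = 54$)
$V = - \frac{3}{1138}$ ($V = \frac{3}{-4 + 54 \left(-21\right)} = \frac{3}{-4 - 1134} = \frac{3}{-1138} = 3 \left(- \frac{1}{1138}\right) = - \frac{3}{1138} \approx -0.0026362$)
$g = 0$ ($g = 0 \left(-28 - 29\right) = 0 \left(-57\right) = 0$)
$\sqrt{V + g} = \sqrt{- \frac{3}{1138} + 0} = \sqrt{- \frac{3}{1138}} = \frac{i \sqrt{3414}}{1138}$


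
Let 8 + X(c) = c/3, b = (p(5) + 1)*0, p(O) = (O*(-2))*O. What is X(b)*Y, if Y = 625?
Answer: -5000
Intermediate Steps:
p(O) = -2*O² (p(O) = (-2*O)*O = -2*O²)
b = 0 (b = (-2*5² + 1)*0 = (-2*25 + 1)*0 = (-50 + 1)*0 = -49*0 = 0)
X(c) = -8 + c/3
X(b)*Y = (-8 + (⅓)*0)*625 = (-8 + 0)*625 = -8*625 = -5000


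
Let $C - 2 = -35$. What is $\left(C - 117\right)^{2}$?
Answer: $22500$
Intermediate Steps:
$C = -33$ ($C = 2 - 35 = -33$)
$\left(C - 117\right)^{2} = \left(-33 - 117\right)^{2} = \left(-150\right)^{2} = 22500$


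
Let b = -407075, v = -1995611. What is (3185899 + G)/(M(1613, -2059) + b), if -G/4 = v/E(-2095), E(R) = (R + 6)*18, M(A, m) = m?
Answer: -5444917807/699284394 ≈ -7.7864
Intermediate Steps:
E(R) = 108 + 18*R (E(R) = (6 + R)*18 = 108 + 18*R)
G = -3991222/18801 (G = -(-7982444)/(108 + 18*(-2095)) = -(-7982444)/(108 - 37710) = -(-7982444)/(-37602) = -(-7982444)*(-1)/37602 = -4*1995611/37602 = -3991222/18801 ≈ -212.29)
(3185899 + G)/(M(1613, -2059) + b) = (3185899 - 3991222/18801)/(-2059 - 407075) = (59894095877/18801)/(-409134) = (59894095877/18801)*(-1/409134) = -5444917807/699284394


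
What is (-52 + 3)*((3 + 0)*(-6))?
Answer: 882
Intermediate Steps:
(-52 + 3)*((3 + 0)*(-6)) = -147*(-6) = -49*(-18) = 882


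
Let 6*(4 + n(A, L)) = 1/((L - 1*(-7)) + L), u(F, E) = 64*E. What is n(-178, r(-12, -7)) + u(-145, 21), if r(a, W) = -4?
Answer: 8039/6 ≈ 1339.8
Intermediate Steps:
n(A, L) = -4 + 1/(6*(7 + 2*L)) (n(A, L) = -4 + 1/(6*((L - 1*(-7)) + L)) = -4 + 1/(6*((L + 7) + L)) = -4 + 1/(6*((7 + L) + L)) = -4 + 1/(6*(7 + 2*L)))
n(-178, r(-12, -7)) + u(-145, 21) = (-167 - 48*(-4))/(6*(7 + 2*(-4))) + 64*21 = (-167 + 192)/(6*(7 - 8)) + 1344 = (1/6)*25/(-1) + 1344 = (1/6)*(-1)*25 + 1344 = -25/6 + 1344 = 8039/6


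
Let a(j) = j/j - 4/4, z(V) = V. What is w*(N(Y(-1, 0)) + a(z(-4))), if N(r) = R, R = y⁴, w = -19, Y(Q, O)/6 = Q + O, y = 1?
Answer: -19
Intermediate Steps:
Y(Q, O) = 6*O + 6*Q (Y(Q, O) = 6*(Q + O) = 6*(O + Q) = 6*O + 6*Q)
a(j) = 0 (a(j) = 1 - 4*¼ = 1 - 1 = 0)
R = 1 (R = 1⁴ = 1)
N(r) = 1
w*(N(Y(-1, 0)) + a(z(-4))) = -19*(1 + 0) = -19*1 = -19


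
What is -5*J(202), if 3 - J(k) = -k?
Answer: -1025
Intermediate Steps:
J(k) = 3 + k (J(k) = 3 - (-1)*k = 3 + k)
-5*J(202) = -5*(3 + 202) = -5*205 = -1025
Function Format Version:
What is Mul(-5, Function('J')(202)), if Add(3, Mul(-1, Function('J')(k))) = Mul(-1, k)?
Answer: -1025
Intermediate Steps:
Function('J')(k) = Add(3, k) (Function('J')(k) = Add(3, Mul(-1, Mul(-1, k))) = Add(3, k))
Mul(-5, Function('J')(202)) = Mul(-5, Add(3, 202)) = Mul(-5, 205) = -1025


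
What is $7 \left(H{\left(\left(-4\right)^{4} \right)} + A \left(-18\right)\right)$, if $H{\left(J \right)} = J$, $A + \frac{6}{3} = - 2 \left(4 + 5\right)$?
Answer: $4312$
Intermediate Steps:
$A = -20$ ($A = -2 - 2 \left(4 + 5\right) = -2 - 18 = -20$)
$7 \left(H{\left(\left(-4\right)^{4} \right)} + A \left(-18\right)\right) = 7 \left(\left(-4\right)^{4} - -360\right) = 7 \left(256 + 360\right) = 7 \cdot 616 = 4312$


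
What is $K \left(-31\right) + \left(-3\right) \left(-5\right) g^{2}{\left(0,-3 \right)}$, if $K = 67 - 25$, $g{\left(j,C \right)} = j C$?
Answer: $-1302$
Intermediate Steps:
$g{\left(j,C \right)} = C j$
$K = 42$
$K \left(-31\right) + \left(-3\right) \left(-5\right) g^{2}{\left(0,-3 \right)} = 42 \left(-31\right) + \left(-3\right) \left(-5\right) \left(\left(-3\right) 0\right)^{2} = -1302 + 15 \cdot 0^{2} = -1302 + 15 \cdot 0 = -1302 + 0 = -1302$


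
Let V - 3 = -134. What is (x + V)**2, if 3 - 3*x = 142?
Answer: 283024/9 ≈ 31447.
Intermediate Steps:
V = -131 (V = 3 - 134 = -131)
x = -139/3 (x = 1 - 1/3*142 = 1 - 142/3 = -139/3 ≈ -46.333)
(x + V)**2 = (-139/3 - 131)**2 = (-532/3)**2 = 283024/9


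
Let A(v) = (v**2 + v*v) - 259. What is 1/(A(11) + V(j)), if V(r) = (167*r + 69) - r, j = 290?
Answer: 1/48192 ≈ 2.0750e-5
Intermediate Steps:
A(v) = -259 + 2*v**2 (A(v) = (v**2 + v**2) - 259 = 2*v**2 - 259 = -259 + 2*v**2)
V(r) = 69 + 166*r (V(r) = (69 + 167*r) - r = 69 + 166*r)
1/(A(11) + V(j)) = 1/((-259 + 2*11**2) + (69 + 166*290)) = 1/((-259 + 2*121) + (69 + 48140)) = 1/((-259 + 242) + 48209) = 1/(-17 + 48209) = 1/48192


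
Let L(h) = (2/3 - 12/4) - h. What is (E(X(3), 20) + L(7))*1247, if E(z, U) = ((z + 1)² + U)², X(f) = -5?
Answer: 4813420/3 ≈ 1.6045e+6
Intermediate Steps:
L(h) = -7/3 - h (L(h) = (2*(⅓) - 12*¼) - h = (⅔ - 3) - h = -7/3 - h)
E(z, U) = (U + (1 + z)²)² (E(z, U) = ((1 + z)² + U)² = (U + (1 + z)²)²)
(E(X(3), 20) + L(7))*1247 = ((20 + (1 - 5)²)² + (-7/3 - 1*7))*1247 = ((20 + (-4)²)² + (-7/3 - 7))*1247 = ((20 + 16)² - 28/3)*1247 = (36² - 28/3)*1247 = (1296 - 28/3)*1247 = (3860/3)*1247 = 4813420/3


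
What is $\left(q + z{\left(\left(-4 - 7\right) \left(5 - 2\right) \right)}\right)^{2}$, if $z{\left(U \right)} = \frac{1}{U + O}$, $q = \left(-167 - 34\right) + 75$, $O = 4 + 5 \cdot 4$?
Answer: $\frac{1288225}{81} \approx 15904.0$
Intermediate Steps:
$O = 24$ ($O = 4 + 20 = 24$)
$q = -126$ ($q = -201 + 75 = -126$)
$z{\left(U \right)} = \frac{1}{24 + U}$ ($z{\left(U \right)} = \frac{1}{U + 24} = \frac{1}{24 + U}$)
$\left(q + z{\left(\left(-4 - 7\right) \left(5 - 2\right) \right)}\right)^{2} = \left(-126 + \frac{1}{24 + \left(-4 - 7\right) \left(5 - 2\right)}\right)^{2} = \left(-126 + \frac{1}{24 - 33}\right)^{2} = \left(-126 + \frac{1}{-9}\right)^{2} = \left(-126 - \frac{1}{9}\right)^{2} = \left(- \frac{1135}{9}\right)^{2} = \frac{1288225}{81}$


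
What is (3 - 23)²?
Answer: 400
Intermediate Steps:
(3 - 23)² = (-20)² = 400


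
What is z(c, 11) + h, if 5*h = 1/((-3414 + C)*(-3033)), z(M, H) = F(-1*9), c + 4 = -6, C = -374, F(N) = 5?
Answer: 287225101/57445020 ≈ 5.0000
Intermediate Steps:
c = -10 (c = -4 - 6 = -10)
z(M, H) = 5
h = 1/57445020 (h = (1/(-3414 - 374*(-3033)))/5 = (-1/3033/(-3788))/5 = (-1/3788*(-1/3033))/5 = (⅕)*(1/11489004) = 1/57445020 ≈ 1.7408e-8)
z(c, 11) + h = 5 + 1/57445020 = 287225101/57445020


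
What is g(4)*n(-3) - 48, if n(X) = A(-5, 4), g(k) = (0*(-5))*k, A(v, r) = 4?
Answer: -48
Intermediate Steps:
g(k) = 0 (g(k) = 0*k = 0)
n(X) = 4
g(4)*n(-3) - 48 = 0*4 - 48 = 0 - 48 = -48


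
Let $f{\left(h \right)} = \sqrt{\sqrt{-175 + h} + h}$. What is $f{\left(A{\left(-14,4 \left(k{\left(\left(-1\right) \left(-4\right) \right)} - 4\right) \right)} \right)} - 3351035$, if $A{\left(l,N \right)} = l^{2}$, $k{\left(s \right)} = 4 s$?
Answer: $-3351035 + \sqrt{196 + \sqrt{21}} \approx -3.351 \cdot 10^{6}$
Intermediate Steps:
$f{\left(h \right)} = \sqrt{h + \sqrt{-175 + h}}$
$f{\left(A{\left(-14,4 \left(k{\left(\left(-1\right) \left(-4\right) \right)} - 4\right) \right)} \right)} - 3351035 = \sqrt{\left(-14\right)^{2} + \sqrt{-175 + \left(-14\right)^{2}}} - 3351035 = \sqrt{196 + \sqrt{-175 + 196}} - 3351035 = \sqrt{196 + \sqrt{21}} - 3351035 = -3351035 + \sqrt{196 + \sqrt{21}}$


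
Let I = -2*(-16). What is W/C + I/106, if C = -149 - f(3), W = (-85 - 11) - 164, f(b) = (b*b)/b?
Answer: 4053/2014 ≈ 2.0124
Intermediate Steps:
I = 32
f(b) = b (f(b) = b**2/b = b)
W = -260 (W = -96 - 164 = -260)
C = -152 (C = -149 - 1*3 = -149 - 3 = -152)
W/C + I/106 = -260/(-152) + 32/106 = -260*(-1/152) + 32*(1/106) = 65/38 + 16/53 = 4053/2014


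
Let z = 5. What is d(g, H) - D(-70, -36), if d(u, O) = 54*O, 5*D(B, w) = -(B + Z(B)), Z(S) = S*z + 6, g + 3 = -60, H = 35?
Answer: 9036/5 ≈ 1807.2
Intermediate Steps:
g = -63 (g = -3 - 60 = -63)
Z(S) = 6 + 5*S (Z(S) = S*5 + 6 = 5*S + 6 = 6 + 5*S)
D(B, w) = -6/5 - 6*B/5 (D(B, w) = (-(B + (6 + 5*B)))/5 = (-(6 + 6*B))/5 = (-6 - 6*B)/5 = -6/5 - 6*B/5)
d(g, H) - D(-70, -36) = 54*35 - (-6/5 - 6/5*(-70)) = 1890 - (-6/5 + 84) = 1890 - 1*414/5 = 1890 - 414/5 = 9036/5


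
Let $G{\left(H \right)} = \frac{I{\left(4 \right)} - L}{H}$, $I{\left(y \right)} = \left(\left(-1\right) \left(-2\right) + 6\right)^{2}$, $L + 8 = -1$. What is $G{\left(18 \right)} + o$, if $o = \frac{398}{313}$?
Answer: $\frac{30013}{5634} \approx 5.3271$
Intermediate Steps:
$o = \frac{398}{313}$ ($o = 398 \cdot \frac{1}{313} = \frac{398}{313} \approx 1.2716$)
$L = -9$ ($L = -8 - 1 = -9$)
$I{\left(y \right)} = 64$ ($I{\left(y \right)} = \left(2 + 6\right)^{2} = 8^{2} = 64$)
$G{\left(H \right)} = \frac{73}{H}$ ($G{\left(H \right)} = \frac{64 - -9}{H} = \frac{64 + 9}{H} = \frac{73}{H}$)
$G{\left(18 \right)} + o = \frac{73}{18} + \frac{398}{313} = \frac{30013}{5634}$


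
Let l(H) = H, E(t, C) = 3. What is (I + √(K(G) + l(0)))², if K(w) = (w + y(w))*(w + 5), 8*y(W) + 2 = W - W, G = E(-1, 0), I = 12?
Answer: (12 + √22)² ≈ 278.57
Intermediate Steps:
G = 3
y(W) = -¼ (y(W) = -¼ + (W - W)/8 = -¼ + (⅛)*0 = -¼ + 0 = -¼)
K(w) = (5 + w)*(-¼ + w) (K(w) = (w - ¼)*(w + 5) = (-¼ + w)*(5 + w) = (5 + w)*(-¼ + w))
(I + √(K(G) + l(0)))² = (12 + √((-5/4 + 3² + (19/4)*3) + 0))² = (12 + √((-5/4 + 9 + 57/4) + 0))² = (12 + √(22 + 0))² = (12 + √22)²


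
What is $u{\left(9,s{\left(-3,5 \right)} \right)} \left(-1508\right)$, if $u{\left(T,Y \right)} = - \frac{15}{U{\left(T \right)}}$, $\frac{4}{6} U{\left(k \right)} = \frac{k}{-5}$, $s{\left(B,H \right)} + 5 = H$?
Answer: $- \frac{75400}{9} \approx -8377.8$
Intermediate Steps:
$s{\left(B,H \right)} = -5 + H$
$U{\left(k \right)} = - \frac{3 k}{10}$ ($U{\left(k \right)} = \frac{3 \frac{k}{-5}}{2} = \frac{3 k \left(- \frac{1}{5}\right)}{2} = \frac{3 \left(- \frac{k}{5}\right)}{2} = - \frac{3 k}{10}$)
$u{\left(T,Y \right)} = \frac{50}{T}$ ($u{\left(T,Y \right)} = - \frac{15}{\left(- \frac{3}{10}\right) T} = - 15 \left(- \frac{10}{3 T}\right) = \frac{50}{T}$)
$u{\left(9,s{\left(-3,5 \right)} \right)} \left(-1508\right) = \frac{50}{9} \left(-1508\right) = - \frac{75400}{9}$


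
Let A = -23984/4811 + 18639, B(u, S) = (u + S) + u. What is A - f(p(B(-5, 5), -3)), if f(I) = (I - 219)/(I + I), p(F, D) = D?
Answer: 89470238/4811 ≈ 18597.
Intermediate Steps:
B(u, S) = S + 2*u (B(u, S) = (S + u) + u = S + 2*u)
f(I) = (-219 + I)/(2*I) (f(I) = (-219 + I)/((2*I)) = (-219 + I)*(1/(2*I)) = (-219 + I)/(2*I))
A = 89648245/4811 (A = -23984*1/4811 + 18639 = -23984/4811 + 18639 = 89648245/4811 ≈ 18634.)
A - f(p(B(-5, 5), -3)) = 89648245/4811 - (-219 - 3)/(2*(-3)) = 89648245/4811 - (-1)*(-222)/(2*3) = 89648245/4811 - 1*37 = 89648245/4811 - 37 = 89470238/4811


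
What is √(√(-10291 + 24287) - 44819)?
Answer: √(-44819 + 2*√3499) ≈ 211.43*I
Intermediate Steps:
√(√(-10291 + 24287) - 44819) = √(√13996 - 44819) = √(2*√3499 - 44819) = √(-44819 + 2*√3499)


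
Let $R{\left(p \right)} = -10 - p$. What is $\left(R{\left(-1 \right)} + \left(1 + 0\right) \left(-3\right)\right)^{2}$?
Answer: $144$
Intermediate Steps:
$\left(R{\left(-1 \right)} + \left(1 + 0\right) \left(-3\right)\right)^{2} = \left(\left(-10 - -1\right) + \left(1 + 0\right) \left(-3\right)\right)^{2} = \left(\left(-10 + 1\right) + 1 \left(-3\right)\right)^{2} = \left(-9 - 3\right)^{2} = \left(-12\right)^{2} = 144$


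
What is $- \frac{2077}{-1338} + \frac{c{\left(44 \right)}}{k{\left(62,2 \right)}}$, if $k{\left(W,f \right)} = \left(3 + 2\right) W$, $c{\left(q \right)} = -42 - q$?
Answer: $\frac{264401}{207390} \approx 1.2749$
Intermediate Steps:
$k{\left(W,f \right)} = 5 W$
$- \frac{2077}{-1338} + \frac{c{\left(44 \right)}}{k{\left(62,2 \right)}} = - \frac{2077}{-1338} + \frac{-42 - 44}{5 \cdot 62} = \left(-2077\right) \left(- \frac{1}{1338}\right) + \frac{-42 - 44}{310} = \frac{2077}{1338} - \frac{43}{155} = \frac{264401}{207390}$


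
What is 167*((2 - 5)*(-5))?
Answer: 2505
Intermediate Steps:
167*((2 - 5)*(-5)) = 167*(-3*(-5)) = 167*15 = 2505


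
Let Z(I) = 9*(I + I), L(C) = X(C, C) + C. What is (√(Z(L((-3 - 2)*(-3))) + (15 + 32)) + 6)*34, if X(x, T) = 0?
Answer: 204 + 34*√317 ≈ 809.35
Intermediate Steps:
L(C) = C (L(C) = 0 + C = C)
Z(I) = 18*I (Z(I) = 9*(2*I) = 18*I)
(√(Z(L((-3 - 2)*(-3))) + (15 + 32)) + 6)*34 = (√(18*((-3 - 2)*(-3)) + (15 + 32)) + 6)*34 = (√(18*(-5*(-3)) + 47) + 6)*34 = (√(18*15 + 47) + 6)*34 = (√(270 + 47) + 6)*34 = (√317 + 6)*34 = (6 + √317)*34 = 204 + 34*√317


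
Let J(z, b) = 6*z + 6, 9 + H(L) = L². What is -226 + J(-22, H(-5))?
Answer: -352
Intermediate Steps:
H(L) = -9 + L²
J(z, b) = 6 + 6*z
-226 + J(-22, H(-5)) = -226 + (6 + 6*(-22)) = -226 + (6 - 132) = -226 - 126 = -352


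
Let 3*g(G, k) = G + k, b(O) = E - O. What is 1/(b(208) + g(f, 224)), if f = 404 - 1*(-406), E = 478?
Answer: 3/1844 ≈ 0.0016269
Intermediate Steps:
b(O) = 478 - O
f = 810 (f = 404 + 406 = 810)
g(G, k) = G/3 + k/3 (g(G, k) = (G + k)/3 = G/3 + k/3)
1/(b(208) + g(f, 224)) = 1/((478 - 1*208) + ((⅓)*810 + (⅓)*224)) = 1/((478 - 208) + (270 + 224/3)) = 1/(270 + 1034/3) = 1/(1844/3) = 3/1844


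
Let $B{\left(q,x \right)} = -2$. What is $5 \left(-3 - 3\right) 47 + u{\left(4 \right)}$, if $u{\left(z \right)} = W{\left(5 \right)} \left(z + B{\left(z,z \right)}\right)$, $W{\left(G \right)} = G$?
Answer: $-1400$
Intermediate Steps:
$u{\left(z \right)} = -10 + 5 z$ ($u{\left(z \right)} = 5 \left(z - 2\right) = 5 \left(-2 + z\right) = -10 + 5 z$)
$5 \left(-3 - 3\right) 47 + u{\left(4 \right)} = 5 \left(-3 - 3\right) 47 + \left(-10 + 5 \cdot 4\right) = 5 \left(-6\right) 47 + \left(-10 + 20\right) = \left(-30\right) 47 + 10 = -1410 + 10 = -1400$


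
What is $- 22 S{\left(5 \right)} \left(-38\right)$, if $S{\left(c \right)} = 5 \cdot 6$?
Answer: $25080$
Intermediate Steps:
$S{\left(c \right)} = 30$
$- 22 S{\left(5 \right)} \left(-38\right) = \left(-22\right) 30 \left(-38\right) = \left(-660\right) \left(-38\right) = 25080$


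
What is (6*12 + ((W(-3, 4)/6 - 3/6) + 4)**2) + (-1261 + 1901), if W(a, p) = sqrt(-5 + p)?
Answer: 6518/9 + 7*I/6 ≈ 724.22 + 1.1667*I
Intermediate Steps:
(6*12 + ((W(-3, 4)/6 - 3/6) + 4)**2) + (-1261 + 1901) = (6*12 + ((sqrt(-5 + 4)/6 - 3/6) + 4)**2) + (-1261 + 1901) = (72 + ((sqrt(-1)*(1/6) - 3*1/6) + 4)**2) + 640 = (72 + ((I*(1/6) - 1/2) + 4)**2) + 640 = (72 + ((I/6 - 1/2) + 4)**2) + 640 = (72 + ((-1/2 + I/6) + 4)**2) + 640 = (72 + (7/2 + I/6)**2) + 640 = 712 + (7/2 + I/6)**2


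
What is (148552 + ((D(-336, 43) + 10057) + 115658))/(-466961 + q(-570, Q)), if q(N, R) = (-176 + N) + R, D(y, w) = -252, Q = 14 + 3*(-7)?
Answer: -274015/467714 ≈ -0.58586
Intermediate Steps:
Q = -7 (Q = 14 - 21 = -7)
q(N, R) = -176 + N + R
(148552 + ((D(-336, 43) + 10057) + 115658))/(-466961 + q(-570, Q)) = (148552 + ((-252 + 10057) + 115658))/(-466961 + (-176 - 570 - 7)) = (148552 + (9805 + 115658))/(-466961 - 753) = (148552 + 125463)/(-467714) = 274015*(-1/467714) = -274015/467714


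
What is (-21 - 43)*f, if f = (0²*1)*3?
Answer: 0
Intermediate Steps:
f = 0 (f = (0*1)*3 = 0*3 = 0)
(-21 - 43)*f = (-21 - 43)*0 = -64*0 = 0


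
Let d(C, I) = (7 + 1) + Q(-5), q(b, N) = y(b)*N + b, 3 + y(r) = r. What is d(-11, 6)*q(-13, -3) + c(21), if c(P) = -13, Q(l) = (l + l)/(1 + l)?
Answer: 709/2 ≈ 354.50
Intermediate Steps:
y(r) = -3 + r
Q(l) = 2*l/(1 + l) (Q(l) = (2*l)/(1 + l) = 2*l/(1 + l))
q(b, N) = b + N*(-3 + b) (q(b, N) = (-3 + b)*N + b = N*(-3 + b) + b = b + N*(-3 + b))
d(C, I) = 21/2 (d(C, I) = (7 + 1) + 2*(-5)/(1 - 5) = 8 + 2*(-5)/(-4) = 8 + 2*(-5)*(-¼) = 8 + 5/2 = 21/2)
d(-11, 6)*q(-13, -3) + c(21) = 21*(-13 - 3*(-3 - 13))/2 - 13 = 21*(-13 - 3*(-16))/2 - 13 = 21*(-13 + 48)/2 - 13 = (21/2)*35 - 13 = 735/2 - 13 = 709/2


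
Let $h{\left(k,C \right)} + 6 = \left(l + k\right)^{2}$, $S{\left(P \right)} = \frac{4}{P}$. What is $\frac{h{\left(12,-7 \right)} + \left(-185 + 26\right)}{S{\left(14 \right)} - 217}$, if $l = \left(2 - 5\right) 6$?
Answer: $\frac{903}{1517} \approx 0.59525$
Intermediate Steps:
$l = -18$ ($l = \left(-3\right) 6 = -18$)
$h{\left(k,C \right)} = -6 + \left(-18 + k\right)^{2}$
$\frac{h{\left(12,-7 \right)} + \left(-185 + 26\right)}{S{\left(14 \right)} - 217} = \frac{\left(-6 + \left(-18 + 12\right)^{2}\right) + \left(-185 + 26\right)}{\frac{4}{14} - 217} = \frac{\left(-6 + \left(-6\right)^{2}\right) - 159}{4 \cdot \frac{1}{14} - 217} = \frac{\left(-6 + 36\right) - 159}{\frac{2}{7} - 217} = \frac{30 - 159}{- \frac{1517}{7}} = \left(-129\right) \left(- \frac{7}{1517}\right) = \frac{903}{1517}$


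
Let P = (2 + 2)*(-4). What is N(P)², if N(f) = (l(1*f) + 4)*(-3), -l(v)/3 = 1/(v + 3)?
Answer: 27225/169 ≈ 161.09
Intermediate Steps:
l(v) = -3/(3 + v) (l(v) = -3/(v + 3) = -3/(3 + v))
P = -16 (P = 4*(-4) = -16)
N(f) = -12 + 9/(3 + f) (N(f) = (-3/(3 + 1*f) + 4)*(-3) = (-3/(3 + f) + 4)*(-3) = (4 - 3/(3 + f))*(-3) = -12 + 9/(3 + f))
N(P)² = (3*(-9 - 4*(-16))/(3 - 16))² = (3*(-9 + 64)/(-13))² = (3*(-1/13)*55)² = (-165/13)² = 27225/169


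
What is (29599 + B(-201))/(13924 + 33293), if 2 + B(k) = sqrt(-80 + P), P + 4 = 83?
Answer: 29597/47217 + I/47217 ≈ 0.62683 + 2.1179e-5*I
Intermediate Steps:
P = 79 (P = -4 + 83 = 79)
B(k) = -2 + I (B(k) = -2 + sqrt(-80 + 79) = -2 + sqrt(-1) = -2 + I)
(29599 + B(-201))/(13924 + 33293) = (29599 + (-2 + I))/(13924 + 33293) = (29597 + I)/47217 = (29597 + I)*(1/47217) = 29597/47217 + I/47217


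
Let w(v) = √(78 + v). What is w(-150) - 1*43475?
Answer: -43475 + 6*I*√2 ≈ -43475.0 + 8.4853*I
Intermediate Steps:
w(-150) - 1*43475 = √(78 - 150) - 1*43475 = √(-72) - 43475 = 6*I*√2 - 43475 = -43475 + 6*I*√2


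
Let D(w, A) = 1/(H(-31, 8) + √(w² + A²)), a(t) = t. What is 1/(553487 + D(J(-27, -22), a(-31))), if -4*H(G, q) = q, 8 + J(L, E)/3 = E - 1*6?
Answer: 6985559429/3866416332785896 - 5*√505/3866416332785896 ≈ 1.8067e-6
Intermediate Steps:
J(L, E) = -42 + 3*E (J(L, E) = -24 + 3*(E - 1*6) = -24 + 3*(E - 6) = -24 + 3*(-6 + E) = -24 + (-18 + 3*E) = -42 + 3*E)
H(G, q) = -q/4
D(w, A) = 1/(-2 + √(A² + w²)) (D(w, A) = 1/(-¼*8 + √(w² + A²)) = 1/(-2 + √(A² + w²)))
1/(553487 + D(J(-27, -22), a(-31))) = 1/(553487 + 1/(-2 + √((-31)² + (-42 + 3*(-22))²))) = 1/(553487 + 1/(-2 + √(961 + (-42 - 66)²))) = 1/(553487 + 1/(-2 + √(961 + (-108)²))) = 1/(553487 + 1/(-2 + √(961 + 11664))) = 1/(553487 + 1/(-2 + √12625)) = 1/(553487 + 1/(-2 + 5*√505))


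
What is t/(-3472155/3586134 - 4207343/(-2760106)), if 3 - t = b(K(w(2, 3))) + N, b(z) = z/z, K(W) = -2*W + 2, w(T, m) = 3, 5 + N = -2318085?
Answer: 1912060794754177564/458714994461 ≈ 4.1683e+6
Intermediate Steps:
N = -2318090 (N = -5 - 2318085 = -2318090)
K(W) = 2 - 2*W
b(z) = 1
t = 2318092 (t = 3 - (1 - 2318090) = 3 - 1*(-2318089) = 3 + 2318089 = 2318092)
t/(-3472155/3586134 - 4207343/(-2760106)) = 2318092/(-3472155/3586134 - 4207343/(-2760106)) = 2318092/(-3472155*1/3586134 - 4207343*(-1/2760106)) = 2318092/(-1157385/1195378 + 4207343/2760106) = 2318092/(458714994461/824842497517) = 2318092*(824842497517/458714994461) = 1912060794754177564/458714994461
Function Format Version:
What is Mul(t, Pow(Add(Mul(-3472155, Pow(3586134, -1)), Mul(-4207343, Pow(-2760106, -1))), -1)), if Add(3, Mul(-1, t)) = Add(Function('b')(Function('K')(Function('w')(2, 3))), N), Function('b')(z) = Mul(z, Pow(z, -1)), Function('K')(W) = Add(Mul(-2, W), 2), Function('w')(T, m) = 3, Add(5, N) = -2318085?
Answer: Rational(1912060794754177564, 458714994461) ≈ 4.1683e+6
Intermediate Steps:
N = -2318090 (N = Add(-5, -2318085) = -2318090)
Function('K')(W) = Add(2, Mul(-2, W))
Function('b')(z) = 1
t = 2318092 (t = Add(3, Mul(-1, Add(1, -2318090))) = Add(3, Mul(-1, -2318089)) = Add(3, 2318089) = 2318092)
Mul(t, Pow(Add(Mul(-3472155, Pow(3586134, -1)), Mul(-4207343, Pow(-2760106, -1))), -1)) = Mul(2318092, Pow(Add(Mul(-3472155, Pow(3586134, -1)), Mul(-4207343, Pow(-2760106, -1))), -1)) = Mul(2318092, Pow(Add(Mul(-3472155, Rational(1, 3586134)), Mul(-4207343, Rational(-1, 2760106))), -1)) = Mul(2318092, Pow(Add(Rational(-1157385, 1195378), Rational(4207343, 2760106)), -1)) = Mul(2318092, Pow(Rational(458714994461, 824842497517), -1)) = Mul(2318092, Rational(824842497517, 458714994461)) = Rational(1912060794754177564, 458714994461)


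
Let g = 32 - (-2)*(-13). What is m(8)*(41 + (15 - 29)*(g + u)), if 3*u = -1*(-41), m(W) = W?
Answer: -5624/3 ≈ -1874.7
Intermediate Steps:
g = 6 (g = 32 - 1*26 = 32 - 26 = 6)
u = 41/3 (u = (-1*(-41))/3 = (1/3)*41 = 41/3 ≈ 13.667)
m(8)*(41 + (15 - 29)*(g + u)) = 8*(41 + (15 - 29)*(6 + 41/3)) = 8*(41 - 14*59/3) = 8*(41 - 826/3) = 8*(-703/3) = -5624/3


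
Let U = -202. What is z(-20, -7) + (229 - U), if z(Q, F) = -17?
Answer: 414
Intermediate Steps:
z(-20, -7) + (229 - U) = -17 + (229 - 1*(-202)) = -17 + (229 + 202) = -17 + 431 = 414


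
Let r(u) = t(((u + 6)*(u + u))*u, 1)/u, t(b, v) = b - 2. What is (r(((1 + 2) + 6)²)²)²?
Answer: 1698533437226616182599936/43046721 ≈ 3.9458e+16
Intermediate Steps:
t(b, v) = -2 + b
r(u) = (-2 + 2*u²*(6 + u))/u (r(u) = (-2 + ((u + 6)*(u + u))*u)/u = (-2 + ((6 + u)*(2*u))*u)/u = (-2 + (2*u*(6 + u))*u)/u = (-2 + 2*u²*(6 + u))/u)
(r(((1 + 2) + 6)²)²)² = ((2*(-1 + (((1 + 2) + 6)²)²*(6 + ((1 + 2) + 6)²))/(((1 + 2) + 6)²))²)² = ((2*(-1 + ((3 + 6)²)²*(6 + (3 + 6)²))/((3 + 6)²))²)² = ((2*(-1 + (9²)²*(6 + 9²))/(9²))²)² = ((2*(-1 + 81²*(6 + 81))/81)²)² = ((2*(1/81)*(-1 + 6561*87))²)² = ((2*(1/81)*(-1 + 570807))²)² = ((2*(1/81)*570806)²)² = ((1141612/81)²)² = (1303277958544/6561)² = 1698533437226616182599936/43046721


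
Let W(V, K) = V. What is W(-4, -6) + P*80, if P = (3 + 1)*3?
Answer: 956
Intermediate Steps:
P = 12 (P = 4*3 = 12)
W(-4, -6) + P*80 = -4 + 12*80 = -4 + 960 = 956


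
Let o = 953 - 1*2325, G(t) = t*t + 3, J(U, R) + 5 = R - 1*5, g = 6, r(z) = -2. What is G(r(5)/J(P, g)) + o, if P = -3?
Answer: -5475/4 ≈ -1368.8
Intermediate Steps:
J(U, R) = -10 + R (J(U, R) = -5 + (R - 1*5) = -5 + (R - 5) = -5 + (-5 + R) = -10 + R)
G(t) = 3 + t**2 (G(t) = t**2 + 3 = 3 + t**2)
o = -1372 (o = 953 - 2325 = -1372)
G(r(5)/J(P, g)) + o = (3 + (-2/(-10 + 6))**2) - 1372 = (3 + (-2/(-4))**2) - 1372 = (3 + (-2*(-1/4))**2) - 1372 = (3 + (1/2)**2) - 1372 = (3 + 1/4) - 1372 = 13/4 - 1372 = -5475/4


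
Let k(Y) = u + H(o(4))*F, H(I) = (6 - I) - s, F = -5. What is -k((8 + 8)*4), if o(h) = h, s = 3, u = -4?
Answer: -1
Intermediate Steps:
H(I) = 3 - I (H(I) = (6 - I) - 1*3 = (6 - I) - 3 = 3 - I)
k(Y) = 1 (k(Y) = -4 + (3 - 1*4)*(-5) = -4 + (3 - 4)*(-5) = -4 - 1*(-5) = -4 + 5 = 1)
-k((8 + 8)*4) = -1*1 = -1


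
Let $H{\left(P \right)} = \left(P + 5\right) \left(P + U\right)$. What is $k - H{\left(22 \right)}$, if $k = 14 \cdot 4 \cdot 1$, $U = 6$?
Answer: $-700$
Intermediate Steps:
$H{\left(P \right)} = \left(5 + P\right) \left(6 + P\right)$ ($H{\left(P \right)} = \left(P + 5\right) \left(P + 6\right) = \left(5 + P\right) \left(6 + P\right)$)
$k = 56$ ($k = 56 \cdot 1 = 56$)
$k - H{\left(22 \right)} = 56 - \left(30 + 22^{2} + 11 \cdot 22\right) = 56 - \left(30 + 484 + 242\right) = 56 - 756 = -700$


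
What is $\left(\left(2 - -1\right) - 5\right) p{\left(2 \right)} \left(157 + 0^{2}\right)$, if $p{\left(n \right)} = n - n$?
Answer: $0$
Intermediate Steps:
$p{\left(n \right)} = 0$
$\left(\left(2 - -1\right) - 5\right) p{\left(2 \right)} \left(157 + 0^{2}\right) = \left(\left(2 - -1\right) - 5\right) 0 \left(157 + 0^{2}\right) = \left(\left(2 + 1\right) - 5\right) 0 \left(157 + 0\right) = \left(3 - 5\right) 0 \cdot 157 = \left(-2\right) 0 \cdot 157 = 0 \cdot 157 = 0$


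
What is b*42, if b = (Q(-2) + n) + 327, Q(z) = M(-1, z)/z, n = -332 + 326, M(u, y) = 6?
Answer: 13356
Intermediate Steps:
n = -6
Q(z) = 6/z
b = 318 (b = (6/(-2) - 6) + 327 = (6*(-½) - 6) + 327 = (-3 - 6) + 327 = -9 + 327 = 318)
b*42 = 318*42 = 13356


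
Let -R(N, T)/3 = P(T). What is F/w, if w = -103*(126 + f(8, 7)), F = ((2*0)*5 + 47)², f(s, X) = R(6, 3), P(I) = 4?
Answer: -2209/11742 ≈ -0.18813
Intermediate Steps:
R(N, T) = -12 (R(N, T) = -3*4 = -12)
f(s, X) = -12
F = 2209 (F = (0*5 + 47)² = (0 + 47)² = 47² = 2209)
w = -11742 (w = -103*(126 - 12) = -103*114 = -11742)
F/w = 2209/(-11742) = 2209*(-1/11742) = -2209/11742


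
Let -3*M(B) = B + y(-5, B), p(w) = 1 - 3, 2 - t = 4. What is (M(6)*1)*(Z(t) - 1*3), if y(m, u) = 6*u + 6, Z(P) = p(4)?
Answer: 80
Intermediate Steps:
t = -2 (t = 2 - 1*4 = 2 - 4 = -2)
p(w) = -2
Z(P) = -2
y(m, u) = 6 + 6*u
M(B) = -2 - 7*B/3 (M(B) = -(B + (6 + 6*B))/3 = -(6 + 7*B)/3 = -2 - 7*B/3)
(M(6)*1)*(Z(t) - 1*3) = ((-2 - 7/3*6)*1)*(-2 - 1*3) = ((-2 - 14)*1)*(-2 - 3) = -16*1*(-5) = -16*(-5) = 80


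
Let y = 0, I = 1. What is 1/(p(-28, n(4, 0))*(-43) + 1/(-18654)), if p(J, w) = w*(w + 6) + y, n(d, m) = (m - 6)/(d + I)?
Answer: 466350/115505543 ≈ 0.0040375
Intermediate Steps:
n(d, m) = (-6 + m)/(1 + d) (n(d, m) = (m - 6)/(d + 1) = (-6 + m)/(1 + d))
p(J, w) = w*(6 + w) (p(J, w) = w*(w + 6) + 0 = w*(6 + w) + 0 = w*(6 + w))
1/(p(-28, n(4, 0))*(-43) + 1/(-18654)) = 1/((((-6 + 0)/(1 + 4))*(6 + (-6 + 0)/(1 + 4)))*(-43) + 1/(-18654)) = 1/(((-6/5)*(6 - 6/5))*(-43) - 1/18654) = 1/((((⅕)*(-6))*(6 + (⅕)*(-6)))*(-43) - 1/18654) = 1/(-6*(6 - 6/5)/5*(-43) - 1/18654) = 1/(-6/5*24/5*(-43) - 1/18654) = 1/(-144/25*(-43) - 1/18654) = 1/(6192/25 - 1/18654) = 1/(115505543/466350) = 466350/115505543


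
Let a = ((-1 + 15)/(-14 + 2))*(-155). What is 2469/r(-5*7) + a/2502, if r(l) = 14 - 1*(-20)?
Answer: 18550759/255204 ≈ 72.690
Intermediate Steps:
r(l) = 34 (r(l) = 14 + 20 = 34)
a = 1085/6 (a = (14/(-12))*(-155) = (14*(-1/12))*(-155) = -7/6*(-155) = 1085/6 ≈ 180.83)
2469/r(-5*7) + a/2502 = 2469/34 + (1085/6)/2502 = 2469*(1/34) + (1085/6)*(1/2502) = 2469/34 + 1085/15012 = 18550759/255204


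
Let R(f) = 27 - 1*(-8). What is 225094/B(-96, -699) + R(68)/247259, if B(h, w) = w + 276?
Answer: -55656502541/104590557 ≈ -532.14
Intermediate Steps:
B(h, w) = 276 + w
R(f) = 35 (R(f) = 27 + 8 = 35)
225094/B(-96, -699) + R(68)/247259 = 225094/(276 - 699) + 35/247259 = 225094/(-423) + 35*(1/247259) = 225094*(-1/423) + 35/247259 = -225094/423 + 35/247259 = -55656502541/104590557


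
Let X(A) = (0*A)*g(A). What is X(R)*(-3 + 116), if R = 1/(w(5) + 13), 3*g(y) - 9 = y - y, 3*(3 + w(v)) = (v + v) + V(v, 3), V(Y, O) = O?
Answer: 0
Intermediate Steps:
w(v) = -2 + 2*v/3 (w(v) = -3 + ((v + v) + 3)/3 = -3 + (2*v + 3)/3 = -3 + (3 + 2*v)/3 = -3 + (1 + 2*v/3) = -2 + 2*v/3)
g(y) = 3 (g(y) = 3 + (y - y)/3 = 3 + (1/3)*0 = 3 + 0 = 3)
R = 3/43 (R = 1/((-2 + (2/3)*5) + 13) = 1/((-2 + 10/3) + 13) = 1/(4/3 + 13) = 1/(43/3) = 3/43 ≈ 0.069767)
X(A) = 0 (X(A) = (0*A)*3 = 0*3 = 0)
X(R)*(-3 + 116) = 0*(-3 + 116) = 0*113 = 0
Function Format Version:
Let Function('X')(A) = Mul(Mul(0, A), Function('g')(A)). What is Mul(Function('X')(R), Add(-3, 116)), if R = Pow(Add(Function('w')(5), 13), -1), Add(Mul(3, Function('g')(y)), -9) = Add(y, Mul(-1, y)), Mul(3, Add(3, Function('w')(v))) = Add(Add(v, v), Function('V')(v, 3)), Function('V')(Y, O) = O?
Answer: 0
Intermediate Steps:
Function('w')(v) = Add(-2, Mul(Rational(2, 3), v)) (Function('w')(v) = Add(-3, Mul(Rational(1, 3), Add(Add(v, v), 3))) = Add(-3, Mul(Rational(1, 3), Add(Mul(2, v), 3))) = Add(-3, Mul(Rational(1, 3), Add(3, Mul(2, v)))) = Add(-3, Add(1, Mul(Rational(2, 3), v))) = Add(-2, Mul(Rational(2, 3), v)))
Function('g')(y) = 3 (Function('g')(y) = Add(3, Mul(Rational(1, 3), Add(y, Mul(-1, y)))) = Add(3, Mul(Rational(1, 3), 0)) = Add(3, 0) = 3)
R = Rational(3, 43) (R = Pow(Add(Add(-2, Mul(Rational(2, 3), 5)), 13), -1) = Pow(Add(Add(-2, Rational(10, 3)), 13), -1) = Pow(Add(Rational(4, 3), 13), -1) = Pow(Rational(43, 3), -1) = Rational(3, 43) ≈ 0.069767)
Function('X')(A) = 0 (Function('X')(A) = Mul(Mul(0, A), 3) = Mul(0, 3) = 0)
Mul(Function('X')(R), Add(-3, 116)) = Mul(0, Add(-3, 116)) = Mul(0, 113) = 0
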